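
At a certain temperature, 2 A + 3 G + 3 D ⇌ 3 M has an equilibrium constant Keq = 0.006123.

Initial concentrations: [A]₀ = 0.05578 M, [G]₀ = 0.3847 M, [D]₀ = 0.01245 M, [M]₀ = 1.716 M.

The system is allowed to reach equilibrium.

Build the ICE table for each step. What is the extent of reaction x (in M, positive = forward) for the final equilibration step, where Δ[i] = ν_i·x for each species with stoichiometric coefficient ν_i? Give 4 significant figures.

x = -0.4397 M

Q₀ = 1.4782e+10 vs Keq = 0.006123 ⇒ Q>K, reverse
Step 1:
                  A         G         D         M
  I         0.05578    0.3847   0.01245     1.716
  C          0.8794     1.319     1.319    -1.319
  E          0.9352     1.704     1.332    0.3969
  solve Keq expr → x = -0.4397; check Q = 0.006123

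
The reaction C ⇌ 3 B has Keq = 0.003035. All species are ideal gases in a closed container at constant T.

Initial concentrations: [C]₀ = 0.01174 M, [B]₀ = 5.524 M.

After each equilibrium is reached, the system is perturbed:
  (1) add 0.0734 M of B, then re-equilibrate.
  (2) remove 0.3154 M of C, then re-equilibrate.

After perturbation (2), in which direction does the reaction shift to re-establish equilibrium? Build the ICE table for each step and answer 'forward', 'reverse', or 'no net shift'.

Q₀ = 1.4358e+04 vs Keq = 0.003035 ⇒ Q>K, reverse
Step 1:
                  C         B
  Initial   0.01174     5.524
  Change      1.783    -5.348
  Equil       1.794    0.1759
  solve Keq expr → x = -1.783; check Q = 0.003035
Then add 0.0734 M of B.
Step 2:
                  C         B
  Initial     1.794    0.2493
  Change     0.0242  -0.07261
  Equil       1.819    0.1767
  solve Keq expr → x = -0.0242; check Q = 0.003035
Then remove 0.3154 M of C.
Step 3:
                  C         B
  Initial     1.503    0.1767
  Change    0.00358  -0.01074
  Equil       1.507     0.166
  solve Keq expr → x = -0.00358; check Q = 0.003035

Direction: reverse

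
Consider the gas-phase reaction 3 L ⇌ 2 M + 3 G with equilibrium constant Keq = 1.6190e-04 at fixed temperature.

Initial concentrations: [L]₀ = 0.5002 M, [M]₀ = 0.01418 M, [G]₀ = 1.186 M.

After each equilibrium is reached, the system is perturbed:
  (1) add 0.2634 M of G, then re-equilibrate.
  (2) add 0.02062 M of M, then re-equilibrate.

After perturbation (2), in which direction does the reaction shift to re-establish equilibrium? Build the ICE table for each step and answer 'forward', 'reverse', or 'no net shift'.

Direction: reverse

Q₀ = 0.00268 vs Keq = 1.6190e-04 ⇒ Q>K, reverse
Step 1:
                  L         M         G
  init       0.5002   0.01418     1.186
  Δ         0.01568  -0.01046  -0.01568
  eq         0.5159  0.003724      1.17
  solve Keq expr → x = -0.005228; check Q = 1.6190e-04
Then add 0.2634 M of G.
Step 2:
                  L         M         G
  init       0.5159  0.003724     1.434
  Δ        0.001443 -9.6184e-04 -0.001443
  eq         0.5173  0.002762     1.432
  solve Keq expr → x = -4.8092e-04; check Q = 1.6190e-04
Then add 0.02062 M of M.
Step 3:
                  L         M         G
  init       0.5173   0.02338     1.432
  Δ         0.03041  -0.02027  -0.03041
  eq         0.5477  0.003108     1.402
  solve Keq expr → x = -0.01014; check Q = 1.6190e-04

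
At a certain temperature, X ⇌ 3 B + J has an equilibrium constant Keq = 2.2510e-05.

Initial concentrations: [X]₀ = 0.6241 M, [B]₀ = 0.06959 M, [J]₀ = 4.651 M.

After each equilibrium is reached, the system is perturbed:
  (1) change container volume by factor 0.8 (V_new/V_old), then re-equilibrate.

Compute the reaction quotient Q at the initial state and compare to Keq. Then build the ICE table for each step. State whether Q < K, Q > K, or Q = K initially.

Q₀ = 0.002511; Q > K (proceeds reverse)

Q₀ = 0.002511 vs Keq = 2.2510e-05 ⇒ Q>K, reverse
Step 1:
                    X           B           J
  init         0.6241     0.06959       4.651
  Δ           0.01833    -0.05498    -0.01833
  eq           0.6424     0.01461       4.633
  solve Keq expr → x = -0.01833; check Q = 2.2510e-05
Then change container volume by factor 0.8 (V_new/V_old).
Step 2:
                    X           B           J
  init          0.803     0.01827       5.791
  Δ          0.001215   -0.003645   -0.001215
  eq           0.8042     0.01462        5.79
  solve Keq expr → x = -0.001215; check Q = 2.2510e-05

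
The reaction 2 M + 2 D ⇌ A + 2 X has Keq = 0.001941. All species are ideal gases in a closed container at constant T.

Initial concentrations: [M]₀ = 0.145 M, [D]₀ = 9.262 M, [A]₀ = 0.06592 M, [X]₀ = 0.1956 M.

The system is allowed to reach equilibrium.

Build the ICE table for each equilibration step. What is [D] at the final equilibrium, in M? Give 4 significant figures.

Q₀ = 0.001398 vs Keq = 0.001941 ⇒ Q<K, forward
Step 1:
                    M           D           A           X
  Initial       0.145       9.262     0.06592      0.1956
  Change     -0.01031    -0.01031    0.005157     0.01031
  Equil        0.1347       9.252     0.07108      0.2059
  solve Keq expr → x = 0.005157; check Q = 0.001941

[D]_eq = 9.252 M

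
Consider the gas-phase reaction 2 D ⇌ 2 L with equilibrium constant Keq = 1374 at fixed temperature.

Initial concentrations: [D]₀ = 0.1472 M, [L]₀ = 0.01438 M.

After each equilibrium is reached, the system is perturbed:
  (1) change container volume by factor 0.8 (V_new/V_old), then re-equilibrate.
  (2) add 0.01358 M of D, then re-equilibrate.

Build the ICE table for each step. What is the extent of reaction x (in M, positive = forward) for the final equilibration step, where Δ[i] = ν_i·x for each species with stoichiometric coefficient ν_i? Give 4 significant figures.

x = 0.006612 M

Q₀ = 0.009543 vs Keq = 1374 ⇒ Q<K, forward
Step 1:
                    D           L
  Initial      0.1472     0.01438
  Change       -0.143       0.143
  Equil      0.004245      0.1573
  solve Keq expr → x = 0.07148; check Q = 1374
Then change container volume by factor 0.8 (V_new/V_old).
Step 2:
                    D           L
  Initial    0.005306      0.1967
  Change            0           0
  Equil      0.005306      0.1967
  solve Keq expr → x = 0; check Q = 1374
Then add 0.01358 M of D.
Step 3:
                    D           L
  Initial     0.01889      0.1967
  Change     -0.01322     0.01322
  Equil      0.005662      0.2099
  solve Keq expr → x = 0.006612; check Q = 1374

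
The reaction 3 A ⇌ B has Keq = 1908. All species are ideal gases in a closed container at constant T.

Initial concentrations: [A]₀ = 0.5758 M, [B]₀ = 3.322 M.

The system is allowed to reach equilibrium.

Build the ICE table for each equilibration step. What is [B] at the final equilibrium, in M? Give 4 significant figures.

Q₀ = 17.4 vs Keq = 1908 ⇒ Q<K, forward
Step 1:
                  A         B
  init       0.5758     3.322
  Δ         -0.4537    0.1512
  eq         0.1221     3.473
  solve Keq expr → x = 0.1512; check Q = 1908

[B]_eq = 3.473 M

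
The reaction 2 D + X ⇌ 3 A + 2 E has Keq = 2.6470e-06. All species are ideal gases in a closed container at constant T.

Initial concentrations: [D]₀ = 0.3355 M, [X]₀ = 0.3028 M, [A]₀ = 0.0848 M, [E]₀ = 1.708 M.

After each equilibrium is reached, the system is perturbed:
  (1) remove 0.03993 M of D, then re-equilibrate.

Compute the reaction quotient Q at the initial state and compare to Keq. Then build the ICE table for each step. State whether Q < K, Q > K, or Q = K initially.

Q₀ = 0.05219; Q > K (proceeds reverse)

Q₀ = 0.05219 vs Keq = 2.6470e-06 ⇒ Q>K, reverse
Step 1:
                    D           X           A           E
  I            0.3355      0.3028      0.0848       1.708
  C            0.0541     0.02705    -0.08115     -0.0541
  E            0.3896      0.3299    0.003646       1.654
  solve Keq expr → x = -0.02705; check Q = 2.6470e-06
Then remove 0.03993 M of D.
Step 2:
                    D           X           A           E
  I            0.3497      0.3299    0.003646       1.654
  C        1.6796e-04  8.3982e-05 -2.5194e-04 -1.6796e-04
  E            0.3498      0.3299    0.003394       1.654
  solve Keq expr → x = -8.3982e-05; check Q = 2.6470e-06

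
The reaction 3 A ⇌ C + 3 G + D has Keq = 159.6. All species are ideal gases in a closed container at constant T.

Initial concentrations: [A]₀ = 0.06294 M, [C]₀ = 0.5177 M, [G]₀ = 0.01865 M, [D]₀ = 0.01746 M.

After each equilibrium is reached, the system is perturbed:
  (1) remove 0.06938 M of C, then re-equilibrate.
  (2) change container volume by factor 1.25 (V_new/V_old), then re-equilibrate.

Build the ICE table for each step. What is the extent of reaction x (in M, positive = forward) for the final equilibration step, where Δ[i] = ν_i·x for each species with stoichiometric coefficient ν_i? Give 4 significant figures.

Q₀ = 2.3517e-04 vs Keq = 159.6 ⇒ Q<K, forward
Step 1:
                  A         C         G         D
  Initial   0.06294    0.5177   0.01865   0.01746
  Change   -0.05905   0.01968   0.05905   0.01968
  Equil    0.003886    0.5374    0.0777   0.03714
  solve Keq expr → x = 0.01968; check Q = 159.6
Then remove 0.06938 M of C.
Step 2:
                  A         C         G         D
  Initial  0.003886     0.468    0.0777   0.03714
  Change  -1.6513e-04 5.5042e-05 1.6513e-04 5.5042e-05
  Equil    0.003721    0.4681   0.07787    0.0372
  solve Keq expr → x = 5.5042e-05; check Q = 159.6
Then change container volume by factor 1.25 (V_new/V_old).
Step 3:
                  A         C         G         D
  Initial  0.002977    0.3744    0.0623   0.02976
  Change  -3.9127e-04 1.3042e-04 3.9127e-04 1.3042e-04
  Equil    0.002585    0.3746   0.06269   0.02989
  solve Keq expr → x = 1.3042e-04; check Q = 159.6

x = 1.3042e-04 M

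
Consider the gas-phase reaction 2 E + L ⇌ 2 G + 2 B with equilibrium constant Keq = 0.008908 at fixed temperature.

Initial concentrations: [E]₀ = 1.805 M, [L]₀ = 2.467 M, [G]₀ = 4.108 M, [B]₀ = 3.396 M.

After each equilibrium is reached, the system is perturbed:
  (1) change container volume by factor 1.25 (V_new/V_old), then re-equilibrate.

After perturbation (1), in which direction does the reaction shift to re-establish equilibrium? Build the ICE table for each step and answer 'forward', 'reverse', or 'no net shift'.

Q₀ = 24.21 vs Keq = 0.008908 ⇒ Q>K, reverse
Step 1:
                   E          L          G          B
  Initial      1.805      2.467      4.108      3.396
  Change       2.766      1.383     -2.766     -2.766
  Equil        4.571       3.85      1.342     0.6305
  solve Keq expr → x = -1.383; check Q = 0.008908
Then change container volume by factor 1.25 (V_new/V_old).
Step 2:
                   E          L          G          B
  Initial      3.656       3.08      1.074     0.5044
  Change    -0.03498   -0.01749    0.03498    0.03498
  Equil        3.621      3.062      1.109     0.5394
  solve Keq expr → x = 0.01749; check Q = 0.008908

Direction: forward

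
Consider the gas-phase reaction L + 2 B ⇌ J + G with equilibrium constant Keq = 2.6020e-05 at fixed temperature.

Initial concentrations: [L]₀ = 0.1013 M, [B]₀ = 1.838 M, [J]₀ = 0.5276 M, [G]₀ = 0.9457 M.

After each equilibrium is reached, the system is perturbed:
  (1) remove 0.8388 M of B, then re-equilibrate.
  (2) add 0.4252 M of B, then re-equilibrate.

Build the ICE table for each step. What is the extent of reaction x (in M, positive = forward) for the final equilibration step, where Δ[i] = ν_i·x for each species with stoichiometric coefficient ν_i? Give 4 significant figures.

Q₀ = 1.458 vs Keq = 2.6020e-05 ⇒ Q>K, reverse
Step 1:
                    L           B           J           G
  init         0.1013       1.838      0.5276      0.9457
  Δ            0.5273       1.055     -0.5273     -0.5273
  eq           0.6286       2.893  3.2704e-04      0.4184
  solve Keq expr → x = -0.5273; check Q = 2.6020e-05
Then remove 0.8388 M of B.
Step 2:
                    L           B           J           G
  init         0.6286       2.054  3.2704e-04      0.4184
  Δ        1.6202e-04  3.2403e-04 -1.6202e-04 -1.6202e-04
  eq           0.6287       2.054  1.6503e-04      0.4183
  solve Keq expr → x = -1.6202e-04; check Q = 2.6020e-05
Then add 0.4252 M of B.
Step 3:
                    L           B           J           G
  init         0.6287       2.479  1.6503e-04      0.4183
  Δ       -7.5292e-05 -1.5058e-04  7.5292e-05  7.5292e-05
  eq           0.6287       2.479  2.4032e-04      0.4183
  solve Keq expr → x = 7.5292e-05; check Q = 2.6020e-05

x = 7.5292e-05 M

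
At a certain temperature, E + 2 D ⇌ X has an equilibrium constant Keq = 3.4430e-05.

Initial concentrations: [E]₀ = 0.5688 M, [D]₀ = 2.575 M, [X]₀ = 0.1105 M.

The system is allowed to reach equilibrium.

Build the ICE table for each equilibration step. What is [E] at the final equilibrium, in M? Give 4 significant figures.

[E]_eq = 0.6791 M

Q₀ = 0.0293 vs Keq = 3.4430e-05 ⇒ Q>K, reverse
Step 1:
                    E           D           X
  Initial      0.5688       2.575      0.1105
  Change       0.1103      0.2206     -0.1103
  Equil        0.6791       2.796  1.8274e-04
  solve Keq expr → x = -0.1103; check Q = 3.4430e-05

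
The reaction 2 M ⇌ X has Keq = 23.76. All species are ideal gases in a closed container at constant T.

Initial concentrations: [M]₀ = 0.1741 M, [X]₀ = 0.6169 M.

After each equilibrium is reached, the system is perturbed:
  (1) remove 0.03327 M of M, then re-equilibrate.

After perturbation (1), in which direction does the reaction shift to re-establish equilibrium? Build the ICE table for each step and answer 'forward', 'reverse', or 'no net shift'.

Q₀ = 20.35 vs Keq = 23.76 ⇒ Q<K, forward
Step 1:
                    M           X
  Initial      0.1741      0.6169
  Change     -0.01217    0.006087
  Equil        0.1619       0.623
  solve Keq expr → x = 0.006087; check Q = 23.76
Then remove 0.03327 M of M.
Step 2:
                    M           X
  Initial      0.1287       0.623
  Change      0.03123    -0.01561
  Equil        0.1599      0.6074
  solve Keq expr → x = -0.01561; check Q = 23.76

Direction: reverse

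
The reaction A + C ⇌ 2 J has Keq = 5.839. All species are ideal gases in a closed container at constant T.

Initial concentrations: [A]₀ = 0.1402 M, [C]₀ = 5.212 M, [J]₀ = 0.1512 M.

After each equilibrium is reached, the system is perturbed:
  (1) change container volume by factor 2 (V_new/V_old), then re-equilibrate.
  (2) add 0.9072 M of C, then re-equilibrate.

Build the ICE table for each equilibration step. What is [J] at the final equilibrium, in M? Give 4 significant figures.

[J]_eq = 0.2114 M

Q₀ = 0.03129 vs Keq = 5.839 ⇒ Q<K, forward
Step 1:
                    A           C           J
  Initial      0.1402       5.212      0.1512
  Change      -0.1343     -0.1343      0.2685
  Equil      0.005942       5.078      0.4197
  solve Keq expr → x = 0.1343; check Q = 5.839
Then change container volume by factor 2 (V_new/V_old).
Step 2:
                    A           C           J
  Initial    0.002971       2.539      0.2099
  Change            0           0           0
  Equil      0.002971       2.539      0.2099
  solve Keq expr → x = 0; check Q = 5.839
Then add 0.9072 M of C.
Step 3:
                    A           C           J
  Initial    0.002971       3.446      0.2099
  Change  -7.5019e-04 -7.5019e-04      0.0015
  Equil      0.002221       3.445      0.2114
  solve Keq expr → x = 7.5019e-04; check Q = 5.839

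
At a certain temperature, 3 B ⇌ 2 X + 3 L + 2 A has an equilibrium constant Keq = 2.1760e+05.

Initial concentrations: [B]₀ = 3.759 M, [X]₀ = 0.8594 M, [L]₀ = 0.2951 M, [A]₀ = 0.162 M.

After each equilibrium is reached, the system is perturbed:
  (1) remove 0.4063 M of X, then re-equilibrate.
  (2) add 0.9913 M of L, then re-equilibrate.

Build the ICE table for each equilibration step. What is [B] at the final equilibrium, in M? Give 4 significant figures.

Q₀ = 9.3780e-06 vs Keq = 2.1760e+05 ⇒ Q<K, forward
Step 1:
                    B           X           L           A
  init          3.759      0.8594      0.2951       0.162
  Δ            -3.506       2.338       3.506       2.338
  eq           0.2526       3.197       3.801         2.5
  solve Keq expr → x = 1.169; check Q = 2.1760e+05
Then remove 0.4063 M of X.
Step 2:
                    B           X           L           A
  init         0.2526       2.791       3.801         2.5
  Δ          -0.01922     0.01281     0.01922     0.01281
  eq           0.2334       2.803       3.821       2.512
  solve Keq expr → x = 0.006405; check Q = 2.1760e+05
Then add 0.9913 M of L.
Step 3:
                    B           X           L           A
  init         0.2334       2.803       4.812       2.512
  Δ           0.05228    -0.03485    -0.05228    -0.03485
  eq           0.2857       2.769        4.76       2.478
  solve Keq expr → x = -0.01743; check Q = 2.1760e+05

[B]_eq = 0.2857 M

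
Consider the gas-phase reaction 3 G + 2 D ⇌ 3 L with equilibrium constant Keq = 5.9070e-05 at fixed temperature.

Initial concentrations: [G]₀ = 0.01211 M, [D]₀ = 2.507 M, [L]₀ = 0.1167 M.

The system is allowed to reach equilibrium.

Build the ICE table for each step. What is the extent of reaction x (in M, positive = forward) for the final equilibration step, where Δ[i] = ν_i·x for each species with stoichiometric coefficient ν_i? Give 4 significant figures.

Q₀ = 142.4 vs Keq = 5.9070e-05 ⇒ Q>K, reverse
Step 1:
                    G           D           L
  Initial     0.01211       2.507      0.1167
  Change       0.1079     0.07194     -0.1079
  Equil          0.12       2.579     0.00879
  solve Keq expr → x = -0.03597; check Q = 5.9070e-05

x = -0.03597 M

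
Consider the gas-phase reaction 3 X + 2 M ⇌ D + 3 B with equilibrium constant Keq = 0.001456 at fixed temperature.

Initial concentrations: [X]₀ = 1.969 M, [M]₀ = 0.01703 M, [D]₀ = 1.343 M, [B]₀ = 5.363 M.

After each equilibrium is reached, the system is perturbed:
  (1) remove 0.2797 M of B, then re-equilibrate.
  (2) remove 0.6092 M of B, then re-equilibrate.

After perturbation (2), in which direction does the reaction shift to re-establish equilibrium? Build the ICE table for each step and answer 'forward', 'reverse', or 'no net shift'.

Q₀ = 9.3569e+04 vs Keq = 0.001456 ⇒ Q>K, reverse
Step 1:
                    X           M           D           B
  I             1.969     0.01703       1.343       5.363
  C             3.469       2.312      -1.156      -3.469
  E             5.438       2.329      0.1868       1.894
  solve Keq expr → x = -1.156; check Q = 0.001456
Then remove 0.2797 M of B.
Step 2:
                    X           M           D           B
  I             5.438       2.329      0.1868       1.615
  C           -0.1048    -0.06985     0.03492      0.1048
  E             5.333        2.26      0.2217        1.72
  solve Keq expr → x = 0.03492; check Q = 0.001456
Then remove 0.6092 M of B.
Step 3:
                    X           M           D           B
  I             5.333        2.26      0.2217        1.11
  C           -0.2692     -0.1795     0.08975      0.2692
  E             5.064        2.08      0.3115        1.38
  solve Keq expr → x = 0.08975; check Q = 0.001456

Direction: forward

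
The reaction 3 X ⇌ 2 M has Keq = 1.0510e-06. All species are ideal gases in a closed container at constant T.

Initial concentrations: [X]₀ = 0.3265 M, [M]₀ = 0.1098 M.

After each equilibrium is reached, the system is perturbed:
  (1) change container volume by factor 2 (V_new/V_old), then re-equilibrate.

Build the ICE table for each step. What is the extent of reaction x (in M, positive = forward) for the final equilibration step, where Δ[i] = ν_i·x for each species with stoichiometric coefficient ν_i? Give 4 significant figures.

x = -2.5772e-05 M

Q₀ = 0.3464 vs Keq = 1.0510e-06 ⇒ Q>K, reverse
Step 1:
                  X         M
  Initial    0.3265    0.1098
  Change     0.1642   -0.1094
  Equil      0.4907 3.5236e-04
  solve Keq expr → x = -0.05472; check Q = 1.0510e-06
Then change container volume by factor 2 (V_new/V_old).
Step 2:
                  X         M
  Initial    0.2453 1.7618e-04
  Change  7.7315e-05 -5.1543e-05
  Equil      0.2454 1.2464e-04
  solve Keq expr → x = -2.5772e-05; check Q = 1.0510e-06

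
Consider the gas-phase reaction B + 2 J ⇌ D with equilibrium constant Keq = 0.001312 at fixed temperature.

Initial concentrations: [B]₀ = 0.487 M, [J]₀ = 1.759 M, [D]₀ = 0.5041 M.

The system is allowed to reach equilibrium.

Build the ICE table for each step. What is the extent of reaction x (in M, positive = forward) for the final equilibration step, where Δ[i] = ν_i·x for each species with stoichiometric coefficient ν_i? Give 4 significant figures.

x = -0.4944 M

Q₀ = 0.3345 vs Keq = 0.001312 ⇒ Q>K, reverse
Step 1:
                  B         J         D
  Initial     0.487     1.759    0.5041
  Change     0.4944    0.9888   -0.4944
  Equil      0.9814     2.748  0.009721
  solve Keq expr → x = -0.4944; check Q = 0.001312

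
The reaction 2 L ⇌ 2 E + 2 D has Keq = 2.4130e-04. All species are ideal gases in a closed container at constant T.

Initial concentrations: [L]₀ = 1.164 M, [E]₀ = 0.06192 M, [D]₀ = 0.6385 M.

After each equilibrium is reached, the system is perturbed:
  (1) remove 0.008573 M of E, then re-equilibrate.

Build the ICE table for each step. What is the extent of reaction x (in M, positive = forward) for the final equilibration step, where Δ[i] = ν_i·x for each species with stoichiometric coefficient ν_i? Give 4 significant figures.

Q₀ = 0.001154 vs Keq = 2.4130e-04 ⇒ Q>K, reverse
Step 1:
                  L         E         D
  Initial     1.164   0.06192    0.6385
  Change    0.03134  -0.03134  -0.03134
  Equil       1.195   0.03058    0.6072
  solve Keq expr → x = -0.01567; check Q = 2.4130e-04
Then remove 0.008573 M of E.
Step 2:
                  L         E         D
  Initial     1.195   0.02201    0.6072
  Change  -0.007975  0.007975  0.007975
  Equil       1.187   0.02998    0.6151
  solve Keq expr → x = 0.003988; check Q = 2.4130e-04

x = 0.003988 M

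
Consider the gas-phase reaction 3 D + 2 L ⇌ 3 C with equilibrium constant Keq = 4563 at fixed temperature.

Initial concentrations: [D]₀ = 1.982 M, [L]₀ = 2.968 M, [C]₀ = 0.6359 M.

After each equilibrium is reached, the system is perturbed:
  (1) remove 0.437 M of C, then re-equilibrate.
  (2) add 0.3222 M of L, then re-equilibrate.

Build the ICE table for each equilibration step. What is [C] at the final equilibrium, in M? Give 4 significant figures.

Q₀ = 0.003749 vs Keq = 4563 ⇒ Q<K, forward
Step 1:
                   D          L          C
  Initial      1.982      2.968     0.6359
  Change      -1.876     -1.251      1.876
  Equil       0.1056      1.717      2.512
  solve Keq expr → x = 0.6255; check Q = 4563
Then remove 0.437 M of C.
Step 2:
                   D          L          C
  Initial     0.1056      1.717      2.075
  Change    -0.01725    -0.0115    0.01725
  Equil      0.08838      1.706      2.093
  solve Keq expr → x = 0.005751; check Q = 4563
Then add 0.3222 M of L.
Step 3:
                   D          L          C
  Initial    0.08838      2.028      2.093
  Change   -0.009127  -0.006085   0.009127
  Equil      0.07925      2.022      2.102
  solve Keq expr → x = 0.003042; check Q = 4563

[C]_eq = 2.102 M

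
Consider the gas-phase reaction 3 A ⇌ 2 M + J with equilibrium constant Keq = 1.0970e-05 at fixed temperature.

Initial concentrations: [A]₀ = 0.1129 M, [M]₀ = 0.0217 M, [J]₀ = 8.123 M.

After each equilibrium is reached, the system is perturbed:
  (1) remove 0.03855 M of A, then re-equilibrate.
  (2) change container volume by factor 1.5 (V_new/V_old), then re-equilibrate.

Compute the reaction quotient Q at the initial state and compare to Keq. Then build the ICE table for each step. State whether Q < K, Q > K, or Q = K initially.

Q₀ = 2.658 vs Keq = 1.0970e-05 ⇒ Q>K, reverse
Step 1:
                   A          M          J
  I           0.1129     0.0217      8.123
  C          0.03245   -0.02164   -0.01082
  E           0.1454 6.4442e-05      8.112
  solve Keq expr → x = -0.01082; check Q = 1.0970e-05
Then remove 0.03855 M of A.
Step 2:
                   A          M          J
  I           0.1068 6.4442e-05      8.112
  C       3.5749e-05 -2.3833e-05 -1.1916e-05
  E           0.1068 4.0610e-05      8.112
  solve Keq expr → x = -1.1916e-05; check Q = 1.0970e-05
Then change container volume by factor 1.5 (V_new/V_old).
Step 3:
                   A          M          J
  I          0.07123 2.7073e-05      5.408
  C                0          0          0
  E          0.07123 2.7073e-05      5.408
  solve Keq expr → x = 0; check Q = 1.0970e-05

Q₀ = 2.658; Q > K (proceeds reverse)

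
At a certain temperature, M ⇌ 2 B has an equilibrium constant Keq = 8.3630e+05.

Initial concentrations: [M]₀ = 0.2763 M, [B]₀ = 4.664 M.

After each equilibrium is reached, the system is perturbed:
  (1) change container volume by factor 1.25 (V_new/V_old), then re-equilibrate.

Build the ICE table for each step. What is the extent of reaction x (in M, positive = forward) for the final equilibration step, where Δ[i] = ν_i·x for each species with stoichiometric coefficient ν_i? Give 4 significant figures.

Q₀ = 78.73 vs Keq = 8.3630e+05 ⇒ Q<K, forward
Step 1:
                   M          B
  Initial     0.2763      4.664
  Change     -0.2763     0.5525
  Equil   3.2539e-05      5.217
  solve Keq expr → x = 0.2763; check Q = 8.3630e+05
Then change container volume by factor 1.25 (V_new/V_old).
Step 2:
                   M          B
  Initial 2.6031e-05      4.173
  Change  -5.2061e-06 1.0412e-05
  Equil   2.0825e-05      4.173
  solve Keq expr → x = 5.2061e-06; check Q = 8.3630e+05

x = 5.2061e-06 M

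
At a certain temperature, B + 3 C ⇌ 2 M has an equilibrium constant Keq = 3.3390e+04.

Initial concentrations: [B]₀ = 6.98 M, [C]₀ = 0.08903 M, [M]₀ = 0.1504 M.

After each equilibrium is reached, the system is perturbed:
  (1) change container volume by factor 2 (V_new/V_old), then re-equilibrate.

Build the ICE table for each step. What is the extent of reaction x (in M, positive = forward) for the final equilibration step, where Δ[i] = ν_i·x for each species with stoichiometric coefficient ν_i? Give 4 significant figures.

Q₀ = 4.592 vs Keq = 3.3390e+04 ⇒ Q<K, forward
Step 1:
                  B         C         M
  init         6.98   0.08903    0.1504
  Δ        -0.02779  -0.08336   0.05557
  eq          6.952  0.005675     0.206
  solve Keq expr → x = 0.02779; check Q = 3.3390e+04
Then change container volume by factor 2 (V_new/V_old).
Step 2:
                  B         C         M
  init        3.476  0.002837     0.103
  Δ       5.4488e-04  0.001635  -0.00109
  eq          3.477  0.004472    0.1019
  solve Keq expr → x = -5.4488e-04; check Q = 3.3390e+04

x = -5.4488e-04 M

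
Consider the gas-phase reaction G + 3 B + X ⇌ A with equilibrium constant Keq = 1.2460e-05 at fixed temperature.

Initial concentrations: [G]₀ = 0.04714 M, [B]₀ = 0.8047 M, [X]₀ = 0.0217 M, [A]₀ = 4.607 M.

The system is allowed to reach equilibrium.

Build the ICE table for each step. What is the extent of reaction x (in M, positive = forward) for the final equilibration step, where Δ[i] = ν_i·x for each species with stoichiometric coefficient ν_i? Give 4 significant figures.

Q₀ = 8643 vs Keq = 1.2460e-05 ⇒ Q>K, reverse
Step 1:
                   G          B          X          A
  init       0.04714     0.8047     0.0217      4.607
  Δ            4.118      12.35      4.118     -4.118
  eq           4.165      13.16      4.139     0.4893
  solve Keq expr → x = -4.118; check Q = 1.2460e-05

x = -4.118 M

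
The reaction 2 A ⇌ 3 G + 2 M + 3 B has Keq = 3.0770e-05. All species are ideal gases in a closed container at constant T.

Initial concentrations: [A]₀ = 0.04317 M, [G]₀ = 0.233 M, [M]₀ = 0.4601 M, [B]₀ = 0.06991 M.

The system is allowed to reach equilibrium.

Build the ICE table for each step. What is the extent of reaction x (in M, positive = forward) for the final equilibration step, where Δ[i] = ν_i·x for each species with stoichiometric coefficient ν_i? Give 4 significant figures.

Q₀ = 4.9094e-04 vs Keq = 3.0770e-05 ⇒ Q>K, reverse
Step 1:
                   A          G          M          B
  init       0.04317      0.233     0.4601    0.06991
  Δ          0.01896   -0.02844   -0.01896   -0.02844
  eq         0.06213     0.2046     0.4411    0.04147
  solve Keq expr → x = -0.009481; check Q = 3.0770e-05

x = -0.009481 M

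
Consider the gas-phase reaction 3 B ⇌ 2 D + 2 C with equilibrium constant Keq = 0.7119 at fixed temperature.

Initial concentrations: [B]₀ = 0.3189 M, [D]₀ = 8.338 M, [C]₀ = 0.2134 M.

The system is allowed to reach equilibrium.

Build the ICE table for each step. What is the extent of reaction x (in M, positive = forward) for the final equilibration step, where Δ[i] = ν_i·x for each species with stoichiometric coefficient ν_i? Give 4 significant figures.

x = -0.08436 M

Q₀ = 97.62 vs Keq = 0.7119 ⇒ Q>K, reverse
Step 1:
                    B           D           C
  init         0.3189       8.338      0.2134
  Δ            0.2531     -0.1687     -0.1687
  eq            0.572       8.169     0.04468
  solve Keq expr → x = -0.08436; check Q = 0.7119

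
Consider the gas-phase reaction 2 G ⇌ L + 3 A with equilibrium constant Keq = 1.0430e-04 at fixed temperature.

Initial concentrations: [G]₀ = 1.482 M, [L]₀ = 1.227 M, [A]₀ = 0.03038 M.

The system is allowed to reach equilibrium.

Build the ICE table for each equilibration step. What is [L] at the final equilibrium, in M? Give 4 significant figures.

[L]_eq = 1.236 M

Q₀ = 1.5664e-05 vs Keq = 1.0430e-04 ⇒ Q<K, forward
Step 1:
                   G          L          A
  init         1.482      1.227    0.03038
  Δ         -0.01746    0.00873    0.02619
  eq           1.465      1.236    0.05657
  solve Keq expr → x = 0.00873; check Q = 1.0430e-04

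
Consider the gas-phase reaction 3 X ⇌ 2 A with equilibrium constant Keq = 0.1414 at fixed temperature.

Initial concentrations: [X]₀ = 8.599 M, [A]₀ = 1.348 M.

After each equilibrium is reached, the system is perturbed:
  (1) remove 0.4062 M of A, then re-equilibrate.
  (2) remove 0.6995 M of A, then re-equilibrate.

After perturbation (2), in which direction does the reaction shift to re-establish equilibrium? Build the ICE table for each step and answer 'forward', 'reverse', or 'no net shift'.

Direction: forward

Q₀ = 0.002858 vs Keq = 0.1414 ⇒ Q<K, forward
Step 1:
                  X         A
  Initial     8.599     1.348
  Change     -3.838     2.559
  Equil       4.761     3.907
  solve Keq expr → x = 1.279; check Q = 0.1414
Then remove 0.4062 M of A.
Step 2:
                  X         A
  Initial     4.761       3.5
  Change    -0.2157    0.1438
  Equil       4.545     3.644
  solve Keq expr → x = 0.07189; check Q = 0.1414
Then remove 0.6995 M of A.
Step 3:
                  X         A
  Initial     4.545     2.945
  Change    -0.3794    0.2529
  Equil       4.166     3.198
  solve Keq expr → x = 0.1265; check Q = 0.1414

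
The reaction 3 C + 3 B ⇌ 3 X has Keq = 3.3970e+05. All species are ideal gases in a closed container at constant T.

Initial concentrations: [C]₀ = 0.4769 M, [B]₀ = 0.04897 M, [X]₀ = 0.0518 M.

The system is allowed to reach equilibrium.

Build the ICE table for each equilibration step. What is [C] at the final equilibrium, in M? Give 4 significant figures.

[C]_eq = 0.4312 M

Q₀ = 10.91 vs Keq = 3.3970e+05 ⇒ Q<K, forward
Step 1:
                    C           B           X
  Initial      0.4769     0.04897      0.0518
  Change     -0.04573    -0.04573     0.04573
  Equil        0.4312    0.003242     0.09753
  solve Keq expr → x = 0.01524; check Q = 3.3970e+05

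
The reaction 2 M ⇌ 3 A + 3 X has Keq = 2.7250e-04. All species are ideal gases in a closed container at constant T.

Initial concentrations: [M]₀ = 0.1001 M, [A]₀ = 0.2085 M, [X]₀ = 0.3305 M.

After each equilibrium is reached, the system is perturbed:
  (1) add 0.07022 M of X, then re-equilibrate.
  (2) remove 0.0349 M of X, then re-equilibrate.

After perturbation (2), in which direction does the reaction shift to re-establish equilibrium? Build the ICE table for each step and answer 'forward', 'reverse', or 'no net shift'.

Q₀ = 0.03266 vs Keq = 2.7250e-04 ⇒ Q>K, reverse
Step 1:
                    M           A           X
  Initial      0.1001      0.2085      0.3305
  Change      0.07617     -0.1143     -0.1143
  Equil        0.1763     0.09425      0.2162
  solve Keq expr → x = -0.03808; check Q = 2.7250e-04
Then add 0.07022 M of X.
Step 2:
                    M           A           X
  Initial      0.1763     0.09425      0.2865
  Change      0.01061    -0.01592    -0.01592
  Equil        0.1869     0.07833      0.2705
  solve Keq expr → x = -0.005307; check Q = 2.7250e-04
Then remove 0.0349 M of X.
Step 3:
                    M           A           X
  Initial      0.1869     0.07833      0.2356
  Change      -0.0049     0.00735     0.00735
  Equil         0.182     0.08568       0.243
  solve Keq expr → x = 0.00245; check Q = 2.7250e-04

Direction: forward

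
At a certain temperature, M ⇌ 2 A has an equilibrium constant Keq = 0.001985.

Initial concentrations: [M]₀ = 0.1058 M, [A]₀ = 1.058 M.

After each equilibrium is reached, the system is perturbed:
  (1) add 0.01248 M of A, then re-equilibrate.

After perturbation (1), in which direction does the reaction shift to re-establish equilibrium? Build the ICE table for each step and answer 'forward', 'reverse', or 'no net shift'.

Direction: reverse

Q₀ = 10.58 vs Keq = 0.001985 ⇒ Q>K, reverse
Step 1:
                   M          A
  init        0.1058      1.058
  Δ           0.5115     -1.023
  eq          0.6173      0.035
  solve Keq expr → x = -0.5115; check Q = 0.001985
Then add 0.01248 M of A.
Step 2:
                   M          A
  init        0.6173    0.04748
  Δ         0.006153   -0.01231
  eq          0.6235    0.03518
  solve Keq expr → x = -0.006153; check Q = 0.001985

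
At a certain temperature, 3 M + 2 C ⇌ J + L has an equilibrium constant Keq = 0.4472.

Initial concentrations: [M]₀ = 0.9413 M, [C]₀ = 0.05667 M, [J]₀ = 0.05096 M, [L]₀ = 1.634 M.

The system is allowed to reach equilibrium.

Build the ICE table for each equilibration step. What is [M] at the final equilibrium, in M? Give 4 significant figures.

Q₀ = 31.09 vs Keq = 0.4472 ⇒ Q>K, reverse
Step 1:
                  M         C         J         L
  Initial    0.9413   0.05667   0.05096     1.634
  Change     0.1312    0.0875  -0.04375  -0.04375
  Equil       1.073    0.1442  0.007211      1.59
  solve Keq expr → x = -0.04375; check Q = 0.4472

[M]_eq = 1.073 M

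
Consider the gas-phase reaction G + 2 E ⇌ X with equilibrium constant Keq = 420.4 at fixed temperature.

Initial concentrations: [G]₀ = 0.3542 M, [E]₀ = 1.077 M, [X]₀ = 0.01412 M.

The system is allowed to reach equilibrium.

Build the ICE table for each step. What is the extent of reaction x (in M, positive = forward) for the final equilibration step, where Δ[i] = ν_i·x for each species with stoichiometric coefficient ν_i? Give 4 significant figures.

x = 0.3482 M

Q₀ = 0.03437 vs Keq = 420.4 ⇒ Q<K, forward
Step 1:
                   G          E          X
  init        0.3542      1.077    0.01412
  Δ          -0.3482    -0.6965     0.3482
  eq        0.005953     0.3805     0.3624
  solve Keq expr → x = 0.3482; check Q = 420.4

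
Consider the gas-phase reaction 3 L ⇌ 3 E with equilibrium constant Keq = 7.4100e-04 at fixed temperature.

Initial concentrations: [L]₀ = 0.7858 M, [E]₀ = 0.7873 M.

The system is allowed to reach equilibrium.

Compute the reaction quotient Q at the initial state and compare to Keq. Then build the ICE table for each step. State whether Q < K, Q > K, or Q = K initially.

Q₀ = 1.006 vs Keq = 7.4100e-04 ⇒ Q>K, reverse
Step 1:
                  L         E
  Initial    0.7858    0.7873
  Change     0.6568   -0.6568
  Equil       1.443    0.1305
  solve Keq expr → x = -0.2189; check Q = 7.4100e-04

Q₀ = 1.006; Q > K (proceeds reverse)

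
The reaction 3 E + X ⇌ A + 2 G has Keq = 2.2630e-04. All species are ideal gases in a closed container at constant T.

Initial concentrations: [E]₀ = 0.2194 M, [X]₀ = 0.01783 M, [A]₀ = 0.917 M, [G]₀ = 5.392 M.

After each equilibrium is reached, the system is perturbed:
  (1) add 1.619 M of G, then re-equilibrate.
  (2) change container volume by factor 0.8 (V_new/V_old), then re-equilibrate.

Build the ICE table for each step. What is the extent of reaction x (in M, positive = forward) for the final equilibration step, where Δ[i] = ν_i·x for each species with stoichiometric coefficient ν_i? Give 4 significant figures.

Q₀ = 1.4158e+05 vs Keq = 2.2630e-04 ⇒ Q>K, reverse
Step 1:
                   E          X          A          G
  Initial     0.2194    0.01783      0.917      5.392
  Change        2.75     0.9166    -0.9166     -1.833
  Equil        2.969     0.9344 4.3698e-04      3.559
  solve Keq expr → x = -0.9166; check Q = 2.2630e-04
Then add 1.619 M of G.
Step 2:
                   E          X          A          G
  Initial      2.969     0.9344 4.3698e-04      5.178
  Change  6.9093e-04 2.3031e-04 -2.3031e-04 -4.6062e-04
  Equil         2.97     0.9346 2.0667e-04      5.177
  solve Keq expr → x = -2.3031e-04; check Q = 2.2630e-04
Then change container volume by factor 0.8 (V_new/V_old).
Step 3:
                   E          X          A          G
  Initial      3.712      1.168 2.5833e-04      6.472
  Change  -1.9351e-04 -6.4502e-05 6.4502e-05 1.2900e-04
  Equil        3.712      1.168 3.2283e-04      6.472
  solve Keq expr → x = 6.4502e-05; check Q = 2.2630e-04

x = 6.4502e-05 M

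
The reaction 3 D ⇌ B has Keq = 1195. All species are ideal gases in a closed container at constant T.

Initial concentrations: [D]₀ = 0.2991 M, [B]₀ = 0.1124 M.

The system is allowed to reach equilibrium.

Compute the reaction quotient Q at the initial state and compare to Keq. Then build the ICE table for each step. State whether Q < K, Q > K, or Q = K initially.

Q₀ = 4.201 vs Keq = 1195 ⇒ Q<K, forward
Step 1:
                  D         B
  I          0.2991    0.1124
  C         -0.2446   0.08152
  E         0.05454    0.1939
  solve Keq expr → x = 0.08152; check Q = 1195

Q₀ = 4.201; Q < K (proceeds forward)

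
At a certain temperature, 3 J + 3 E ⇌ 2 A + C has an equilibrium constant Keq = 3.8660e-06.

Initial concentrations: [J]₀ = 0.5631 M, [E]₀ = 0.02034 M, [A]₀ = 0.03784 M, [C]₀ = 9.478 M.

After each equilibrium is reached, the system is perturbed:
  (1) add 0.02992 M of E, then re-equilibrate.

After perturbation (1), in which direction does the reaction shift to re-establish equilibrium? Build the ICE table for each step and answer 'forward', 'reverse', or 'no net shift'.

Q₀ = 9033 vs Keq = 3.8660e-06 ⇒ Q>K, reverse
Step 1:
                  J         E         A         C
  I          0.5631   0.02034   0.03784     9.478
  C         0.05675   0.05675  -0.03783  -0.01892
  E          0.6198   0.07709 6.6778e-06     9.459
  solve Keq expr → x = -0.01892; check Q = 3.8660e-06
Then add 0.02992 M of E.
Step 2:
                  J         E         A         C
  I          0.6198     0.107 6.6778e-06     9.459
  C       -6.3635e-06 -6.3635e-06 4.2423e-06 2.1212e-06
  E          0.6198     0.107 1.0920e-05     9.459
  solve Keq expr → x = 2.1212e-06; check Q = 3.8660e-06

Direction: forward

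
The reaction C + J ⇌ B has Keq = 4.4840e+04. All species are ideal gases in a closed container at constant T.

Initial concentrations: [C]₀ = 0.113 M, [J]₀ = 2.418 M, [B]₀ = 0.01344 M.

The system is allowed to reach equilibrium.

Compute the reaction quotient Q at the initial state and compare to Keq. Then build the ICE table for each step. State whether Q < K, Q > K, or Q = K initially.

Q₀ = 0.04919 vs Keq = 4.4840e+04 ⇒ Q<K, forward
Step 1:
                    C           J           B
  init          0.113       2.418     0.01344
  Δ            -0.113      -0.113       0.113
  eq       1.2233e-06       2.305      0.1264
  solve Keq expr → x = 0.113; check Q = 4.4840e+04

Q₀ = 0.04919; Q < K (proceeds forward)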